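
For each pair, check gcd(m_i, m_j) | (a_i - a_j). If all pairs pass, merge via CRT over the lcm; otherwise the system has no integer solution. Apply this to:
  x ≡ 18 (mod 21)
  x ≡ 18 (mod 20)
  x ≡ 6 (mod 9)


Moduli 21, 20, 9 are not pairwise coprime, so CRT works modulo lcm(m_i) when all pairwise compatibility conditions hold.
Pairwise compatibility: gcd(m_i, m_j) must divide a_i - a_j for every pair.
Merge one congruence at a time:
  Start: x ≡ 18 (mod 21).
  Combine with x ≡ 18 (mod 20): gcd(21, 20) = 1; 18 - 18 = 0, which IS divisible by 1, so compatible.
    Write x = 18 + 21·t and substitute into x ≡ 18 (mod 20): 21·t ≡ 18 − 18 = 0 (mod 20).
    Reduce coefficients mod 20: 1·t ≡ 0 (mod 20).
    So t ≡ 0 (mod 20).
    Then x = 18 + 21·0 = 18, valid modulo lcm(21, 20) = 420: x ≡ 18 (mod 420).
  Combine with x ≡ 6 (mod 9): gcd(420, 9) = 3; 6 - 18 = -12, which IS divisible by 3, so compatible.
    Write x = 18 + 420·t and substitute into x ≡ 6 (mod 9): 420·t ≡ 6 − 18 = -12 (mod 9).
    Divide the congruence (and modulus) by g = 3: 140·t ≡ -4 (mod 3).
    Reduce coefficients mod 3: 2·t ≡ 2 (mod 3).
    The inverse of 2 mod 3 is 2 (since 2·2 = 4 = 1·3 + 1), so t ≡ 2·2 = 4 ≡ 1 (mod 3).
    Then x = 18 + 420·1 = 438, valid modulo lcm(420, 9) = 1260: x ≡ 438 (mod 1260).
Verify: 438 mod 21 = 18, 438 mod 20 = 18, 438 mod 9 = 6.

x ≡ 438 (mod 1260).


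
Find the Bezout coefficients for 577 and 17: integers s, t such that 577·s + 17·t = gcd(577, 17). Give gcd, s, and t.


Euclidean algorithm on (577, 17) — divide until remainder is 0:
  577 = 33 · 17 + 16
  17 = 1 · 16 + 1
  16 = 16 · 1 + 0
gcd(577, 17) = 1.
Track Bezout coefficients alongside the remainders: start with r₀ = 577 = a·1 + b·0 (s = 1, t = 0) and r₁ = 17 = a·0 + b·1 (s = 0, t = 1); each new remainder r_{k+1} = r_{k-1} − q_k·r_k inherits s_{k+1} = s_{k-1} − q_k·s_k, t_{k+1} = t_{k-1} − q_k·t_k, so r_k = a·s_k + b·t_k at every step:
  q = 33: r = 16, s = 1 − 33·0 = 1, t = 0 − 33·1 = -33  (check: 577·1 + 17·(-33) = 16)
  q = 1: r = 1, s = 0 − 1·1 = -1, t = 1 − 1·(-33) = 34  (check: 577·(-1) + 17·34 = 1)
The row with r = 1 (the gcd) gives the Bezout coefficients s = -1, t = 34.
Result: 577 · (-1) + 17 · (34) = 1.

gcd(577, 17) = 1; s = -1, t = 34 (check: 577·(-1) + 17·34 = 1).


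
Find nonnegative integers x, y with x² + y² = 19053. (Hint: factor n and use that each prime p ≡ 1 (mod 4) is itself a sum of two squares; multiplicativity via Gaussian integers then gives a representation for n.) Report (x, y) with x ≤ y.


Step 1: Factor n = 19053 = 3^2 · 29 · 73.
Step 2: Check the mod-4 condition on each prime factor: 3 ≡ 3 (mod 4), exponent 2 (must be even); 29 ≡ 1 (mod 4), exponent 1; 73 ≡ 1 (mod 4), exponent 1.
All primes ≡ 3 (mod 4) appear to even exponent (or don't appear), so by the two-squares theorem n IS expressible as a sum of two squares.
Step 3: Build a representation. Group n = k² · m with k = 3 and m = 29 · 73 = 2117 (a product of primes ≡ 1 (mod 4)); a representation of m scales to one of n via (k·x)² + (k·y)² = k²(x² + y²). Each prime p ≡ 1 (mod 4) is itself a sum of two squares; find a² by testing p − a² for a perfect square:
  29: 29 − 1² = 28, 29 − 2² = 25 = 5² ⇒ 29 = 2² + 5².
  73: 73 − 1² = 72, 73 − 2² = 69, 73 − 3² = 64 = 8² ⇒ 73 = 3² + 8².
  Combine using the Brahmagupta–Fibonacci identity (a² + b²)(c² + d²) = (ac − bd)² + (ad + bc)² = (ac + bd)² + (ad − bc)²:
  29 · 73 = 2117: from (2² + 5²)(3² + 8²), take (2·3 − 5·8, 2·8 + 5·3) = (6 − 40, 16 + 15) = (-34, 31); dropping signs (only squares matter) gives (34, 31); check 34² + 31² = 1156 + 961 = 2117 ✓.
  Scale by k = 3: (3·34, 3·31) = (102, 93).
Step 4: Order so x ≤ y and verify: 93² + 102² = 8649 + 10404 = 19053 = n. ✓

n = 19053 = 93² + 102² (one valid representation with x ≤ y).


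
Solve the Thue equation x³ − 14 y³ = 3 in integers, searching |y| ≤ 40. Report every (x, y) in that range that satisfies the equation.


The equation is x³ - 14y³ = 3. For fixed y, x³ = 14·y³ + 3, so a solution requires the RHS to be a perfect cube.
Strategy: iterate y from -40 to 40, compute RHS = 14·y³ + 3, and check whether it is a (positive or negative) perfect cube.
Check small values of y:
  y = 0: RHS = 3 is not a perfect cube.
  y = 1: RHS = 17 is not a perfect cube.
  y = -1: RHS = -11 is not a perfect cube.
  y = 2: RHS = 115 is not a perfect cube.
  y = -2: RHS = -109 is not a perfect cube.
  y = 3: RHS = 381 is not a perfect cube.
  y = -3: RHS = -375 is not a perfect cube.
Continuing the search up to |y| = 40 finds no solutions either.
No (x, y) in the scanned range satisfies the equation.

No integer solutions with |y| ≤ 40.


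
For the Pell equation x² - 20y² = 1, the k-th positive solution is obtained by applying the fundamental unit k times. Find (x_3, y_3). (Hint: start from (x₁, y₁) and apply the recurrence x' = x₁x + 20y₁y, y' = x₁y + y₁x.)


Step 1: Find the fundamental solution (x₁, y₁) of x² - 20y² = 1.
  Expand √20 as a continued fraction. a₀ = ⌊√20⌋ = 4; iterate m_{k+1} = d_k·a_k − m_k, d_{k+1} = (20 − m_{k+1}²)/d_k, a_{k+1} = ⌊(a₀ + m_{k+1})/d_{k+1}⌋ (starting m₀ = 0, d₀ = 1), with convergents p_k = a_k·p_{k-1} + p_{k-2}, q_k = a_k·q_{k-1} + q_{k-2} (p₋₁ = 1, q₋₁ = 0):
  k = 0: a₀ = 4; p₀/q₀ = 4/1; p₀² − 20·q₀² = 16 − 20 = -4.
  k = 1: m = 4, d = 4, a = ⌊(4 + 4)/4⌋ = 2; p/q = (2·4 + 1)/(2·1 + 0) = 9/2; p² − 20·q² = 81 − 80 = 1.
  The first convergent with p² − 20·q² = 1 gives the fundamental solution (x₁, y₁) = (9, 2).
Step 2: Apply the recurrence (x_{n+1}, y_{n+1}) = (x₁x_n + 20y₁y_n, x₁y_n + y₁x_n) repeatedly.
  From (x_1, y_1) = (9, 2): x_2 = 9·9 + 20·2·2 = 161; y_2 = 9·2 + 2·9 = 36.
  From (x_2, y_2) = (161, 36): x_3 = 9·161 + 20·2·36 = 2889; y_3 = 9·36 + 2·161 = 646.
Step 3: Verify x_3² - 20·y_3² = 8346321 - 8346320 = 1 (should be 1). ✓

(x_1, y_1) = (9, 2); (x_3, y_3) = (2889, 646).


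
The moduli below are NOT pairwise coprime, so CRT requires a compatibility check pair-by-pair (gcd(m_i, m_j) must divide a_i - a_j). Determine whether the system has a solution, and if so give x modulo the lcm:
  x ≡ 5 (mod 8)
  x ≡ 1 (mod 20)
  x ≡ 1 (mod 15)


Moduli 8, 20, 15 are not pairwise coprime, so CRT works modulo lcm(m_i) when all pairwise compatibility conditions hold.
Pairwise compatibility: gcd(m_i, m_j) must divide a_i - a_j for every pair.
Merge one congruence at a time:
  Start: x ≡ 5 (mod 8).
  Combine with x ≡ 1 (mod 20): gcd(8, 20) = 4; 1 - 5 = -4, which IS divisible by 4, so compatible.
    Write x = 5 + 8·t and substitute into x ≡ 1 (mod 20): 8·t ≡ 1 − 5 = -4 (mod 20).
    Divide the congruence (and modulus) by g = 4: 2·t ≡ -1 (mod 5).
    Reduce coefficients mod 5: 2·t ≡ 4 (mod 5).
    The inverse of 2 mod 5 is 3 (since 2·3 = 6 = 1·5 + 1), so t ≡ 3·4 = 12 ≡ 2 (mod 5).
    Then x = 5 + 8·2 = 21, valid modulo lcm(8, 20) = 40: x ≡ 21 (mod 40).
  Combine with x ≡ 1 (mod 15): gcd(40, 15) = 5; 1 - 21 = -20, which IS divisible by 5, so compatible.
    Write x = 21 + 40·t and substitute into x ≡ 1 (mod 15): 40·t ≡ 1 − 21 = -20 (mod 15).
    Divide the congruence (and modulus) by g = 5: 8·t ≡ -4 (mod 3).
    Reduce coefficients mod 3: 2·t ≡ 2 (mod 3).
    The inverse of 2 mod 3 is 2 (since 2·2 = 4 = 1·3 + 1), so t ≡ 2·2 = 4 ≡ 1 (mod 3).
    Then x = 21 + 40·1 = 61, valid modulo lcm(40, 15) = 120: x ≡ 61 (mod 120).
Verify: 61 mod 8 = 5, 61 mod 20 = 1, 61 mod 15 = 1.

x ≡ 61 (mod 120).


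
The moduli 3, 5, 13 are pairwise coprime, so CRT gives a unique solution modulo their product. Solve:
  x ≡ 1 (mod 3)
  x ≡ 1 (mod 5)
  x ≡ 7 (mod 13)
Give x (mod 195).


Moduli 3, 5, 13 are pairwise coprime; by CRT there is a unique solution modulo M = 3 · 5 · 13 = 195.
Solve pairwise, accumulating the modulus:
  Start with x ≡ 1 (mod 3).
  Combine with x ≡ 1 (mod 5): since gcd(3, 5) = 1, we get a unique residue mod 15.
    Write x = 1 + 3·t and substitute into x ≡ 1 (mod 5): 3·t ≡ 1 − 1 = 0 (mod 5).
    The inverse of 3 mod 5 is 2 (since 3·2 = 6 = 1·5 + 1), so t ≡ 2·0 = 0 ≡ 0 (mod 5).
    Then x = 1 + 3·0 = 1, valid modulo lcm(3, 5) = 15: x ≡ 1 (mod 15).
  Combine with x ≡ 7 (mod 13): since gcd(15, 13) = 1, we get a unique residue mod 195.
    Write x = 1 + 15·t and substitute into x ≡ 7 (mod 13): 15·t ≡ 7 − 1 = 6 (mod 13).
    Reduce coefficients mod 13: 2·t ≡ 6 (mod 13).
    The inverse of 2 mod 13 is 7 (since 2·7 = 14 = 1·13 + 1), so t ≡ 7·6 = 42 ≡ 3 (mod 13).
    Then x = 1 + 15·3 = 46, valid modulo lcm(15, 13) = 195: x ≡ 46 (mod 195).
Verify: 46 mod 3 = 1 ✓, 46 mod 5 = 1 ✓, 46 mod 13 = 7 ✓.

x ≡ 46 (mod 195).


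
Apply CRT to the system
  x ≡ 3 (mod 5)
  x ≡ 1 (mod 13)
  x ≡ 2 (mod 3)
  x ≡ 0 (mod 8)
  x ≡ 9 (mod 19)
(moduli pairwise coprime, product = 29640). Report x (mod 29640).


Product of moduli M = 5 · 13 · 3 · 8 · 19 = 29640.
Merge one congruence at a time:
  Start: x ≡ 3 (mod 5).
  Combine with x ≡ 1 (mod 13); new modulus lcm = 65.
    Write x = 3 + 5·t and substitute into x ≡ 1 (mod 13): 5·t ≡ 1 − 3 = -2 (mod 13).
    Reduce coefficients mod 13: 5·t ≡ 11 (mod 13).
    The inverse of 5 mod 13 is 8 (since 5·8 = 40 = 3·13 + 1), so t ≡ 8·11 = 88 ≡ 10 (mod 13).
    Then x = 3 + 5·10 = 53, valid modulo lcm(5, 13) = 65: x ≡ 53 (mod 65).
  Combine with x ≡ 2 (mod 3); new modulus lcm = 195.
    Write x = 53 + 65·t and substitute into x ≡ 2 (mod 3): 65·t ≡ 2 − 53 = -51 (mod 3).
    Reduce coefficients mod 3: 2·t ≡ 0 (mod 3).
    The inverse of 2 mod 3 is 2 (since 2·2 = 4 = 1·3 + 1), so t ≡ 2·0 = 0 ≡ 0 (mod 3).
    Then x = 53 + 65·0 = 53, valid modulo lcm(65, 3) = 195: x ≡ 53 (mod 195).
  Combine with x ≡ 0 (mod 8); new modulus lcm = 1560.
    Write x = 53 + 195·t and substitute into x ≡ 0 (mod 8): 195·t ≡ 0 − 53 = -53 (mod 8).
    Reduce coefficients mod 8: 3·t ≡ 3 (mod 8).
    The inverse of 3 mod 8 is 3 (since 3·3 = 9 = 1·8 + 1), so t ≡ 3·3 = 9 ≡ 1 (mod 8).
    Then x = 53 + 195·1 = 248, valid modulo lcm(195, 8) = 1560: x ≡ 248 (mod 1560).
  Combine with x ≡ 9 (mod 19); new modulus lcm = 29640.
    Write x = 248 + 1560·t and substitute into x ≡ 9 (mod 19): 1560·t ≡ 9 − 248 = -239 (mod 19).
    Reduce coefficients mod 19: 2·t ≡ 8 (mod 19).
    The inverse of 2 mod 19 is 10 (since 2·10 = 20 = 1·19 + 1), so t ≡ 10·8 = 80 ≡ 4 (mod 19).
    Then x = 248 + 1560·4 = 6488, valid modulo lcm(1560, 19) = 29640: x ≡ 6488 (mod 29640).
Verify against each original: 6488 mod 5 = 3, 6488 mod 13 = 1, 6488 mod 3 = 2, 6488 mod 8 = 0, 6488 mod 19 = 9.

x ≡ 6488 (mod 29640).


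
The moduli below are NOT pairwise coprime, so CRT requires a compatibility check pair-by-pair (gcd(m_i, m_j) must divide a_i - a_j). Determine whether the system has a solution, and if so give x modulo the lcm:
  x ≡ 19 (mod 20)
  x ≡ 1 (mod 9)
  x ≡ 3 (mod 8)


Moduli 20, 9, 8 are not pairwise coprime, so CRT works modulo lcm(m_i) when all pairwise compatibility conditions hold.
Pairwise compatibility: gcd(m_i, m_j) must divide a_i - a_j for every pair.
Merge one congruence at a time:
  Start: x ≡ 19 (mod 20).
  Combine with x ≡ 1 (mod 9): gcd(20, 9) = 1; 1 - 19 = -18, which IS divisible by 1, so compatible.
    Write x = 19 + 20·t and substitute into x ≡ 1 (mod 9): 20·t ≡ 1 − 19 = -18 (mod 9).
    Reduce coefficients mod 9: 2·t ≡ 0 (mod 9).
    The inverse of 2 mod 9 is 5 (since 2·5 = 10 = 1·9 + 1), so t ≡ 5·0 = 0 ≡ 0 (mod 9).
    Then x = 19 + 20·0 = 19, valid modulo lcm(20, 9) = 180: x ≡ 19 (mod 180).
  Combine with x ≡ 3 (mod 8): gcd(180, 8) = 4; 3 - 19 = -16, which IS divisible by 4, so compatible.
    Write x = 19 + 180·t and substitute into x ≡ 3 (mod 8): 180·t ≡ 3 − 19 = -16 (mod 8).
    Divide the congruence (and modulus) by g = 4: 45·t ≡ -4 (mod 2).
    Reduce coefficients mod 2: 1·t ≡ 0 (mod 2).
    So t ≡ 0 (mod 2).
    Then x = 19 + 180·0 = 19, valid modulo lcm(180, 8) = 360: x ≡ 19 (mod 360).
Verify: 19 mod 20 = 19, 19 mod 9 = 1, 19 mod 8 = 3.

x ≡ 19 (mod 360).


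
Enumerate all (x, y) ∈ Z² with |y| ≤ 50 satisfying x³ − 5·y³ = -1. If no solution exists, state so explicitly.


The equation is x³ - 5y³ = -1. For fixed y, x³ = 5·y³ − 1, so a solution requires the RHS to be a perfect cube.
Strategy: iterate y from -50 to 50, compute RHS = 5·y³ − 1, and check whether it is a (positive or negative) perfect cube.
Check small values of y:
  y = 0: RHS = -1 = (-1)³ ⇒ x = -1 works.
  y = 1: RHS = 4 is not a perfect cube.
  y = -1: RHS = -6 is not a perfect cube.
  y = 2: RHS = 39 is not a perfect cube.
  y = -2: RHS = -41 is not a perfect cube.
  y = 3: RHS = 134 is not a perfect cube.
  y = -3: RHS = -136 is not a perfect cube.
Continuing the search up to |y| = 50 finds no further solutions beyond those listed.
Collected solutions: (-1, 0).

Solutions (with |y| ≤ 50): (-1, 0).


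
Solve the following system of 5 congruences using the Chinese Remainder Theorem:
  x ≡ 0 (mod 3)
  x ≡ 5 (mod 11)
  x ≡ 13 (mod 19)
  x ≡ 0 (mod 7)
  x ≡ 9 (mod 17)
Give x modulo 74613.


Product of moduli M = 3 · 11 · 19 · 7 · 17 = 74613.
Merge one congruence at a time:
  Start: x ≡ 0 (mod 3).
  Combine with x ≡ 5 (mod 11); new modulus lcm = 33.
    Write x = 0 + 3·t and substitute into x ≡ 5 (mod 11): 3·t ≡ 5 − 0 = 5 (mod 11).
    The inverse of 3 mod 11 is 4 (since 3·4 = 12 = 1·11 + 1), so t ≡ 4·5 = 20 ≡ 9 (mod 11).
    Then x = 0 + 3·9 = 27, valid modulo lcm(3, 11) = 33: x ≡ 27 (mod 33).
  Combine with x ≡ 13 (mod 19); new modulus lcm = 627.
    Write x = 27 + 33·t and substitute into x ≡ 13 (mod 19): 33·t ≡ 13 − 27 = -14 (mod 19).
    Reduce coefficients mod 19: 14·t ≡ 5 (mod 19).
    The inverse of 14 mod 19 is 15 (since 14·15 = 210 = 11·19 + 1), so t ≡ 15·5 = 75 ≡ 18 (mod 19).
    Then x = 27 + 33·18 = 621, valid modulo lcm(33, 19) = 627: x ≡ 621 (mod 627).
  Combine with x ≡ 0 (mod 7); new modulus lcm = 4389.
    Write x = 621 + 627·t and substitute into x ≡ 0 (mod 7): 627·t ≡ 0 − 621 = -621 (mod 7).
    Reduce coefficients mod 7: 4·t ≡ 2 (mod 7).
    The inverse of 4 mod 7 is 2 (since 4·2 = 8 = 1·7 + 1), so t ≡ 2·2 = 4 ≡ 4 (mod 7).
    Then x = 621 + 627·4 = 3129, valid modulo lcm(627, 7) = 4389: x ≡ 3129 (mod 4389).
  Combine with x ≡ 9 (mod 17); new modulus lcm = 74613.
    Write x = 3129 + 4389·t and substitute into x ≡ 9 (mod 17): 4389·t ≡ 9 − 3129 = -3120 (mod 17).
    Reduce coefficients mod 17: 3·t ≡ 8 (mod 17).
    The inverse of 3 mod 17 is 6 (since 3·6 = 18 = 1·17 + 1), so t ≡ 6·8 = 48 ≡ 14 (mod 17).
    Then x = 3129 + 4389·14 = 64575, valid modulo lcm(4389, 17) = 74613: x ≡ 64575 (mod 74613).
Verify against each original: 64575 mod 3 = 0, 64575 mod 11 = 5, 64575 mod 19 = 13, 64575 mod 7 = 0, 64575 mod 17 = 9.

x ≡ 64575 (mod 74613).


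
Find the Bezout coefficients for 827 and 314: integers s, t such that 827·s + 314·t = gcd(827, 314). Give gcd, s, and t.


Euclidean algorithm on (827, 314) — divide until remainder is 0:
  827 = 2 · 314 + 199
  314 = 1 · 199 + 115
  199 = 1 · 115 + 84
  115 = 1 · 84 + 31
  84 = 2 · 31 + 22
  31 = 1 · 22 + 9
  22 = 2 · 9 + 4
  9 = 2 · 4 + 1
  4 = 4 · 1 + 0
gcd(827, 314) = 1.
Track Bezout coefficients alongside the remainders: start with r₀ = 827 = a·1 + b·0 (s = 1, t = 0) and r₁ = 314 = a·0 + b·1 (s = 0, t = 1); each new remainder r_{k+1} = r_{k-1} − q_k·r_k inherits s_{k+1} = s_{k-1} − q_k·s_k, t_{k+1} = t_{k-1} − q_k·t_k, so r_k = a·s_k + b·t_k at every step:
  q = 2: r = 199, s = 1 − 2·0 = 1, t = 0 − 2·1 = -2  (check: 827·1 + 314·(-2) = 199)
  q = 1: r = 115, s = 0 − 1·1 = -1, t = 1 − 1·(-2) = 3  (check: 827·(-1) + 314·3 = 115)
  q = 1: r = 84, s = 1 − 1·(-1) = 2, t = -2 − 1·3 = -5  (check: 827·2 + 314·(-5) = 84)
  q = 1: r = 31, s = -1 − 1·2 = -3, t = 3 − 1·(-5) = 8  (check: 827·(-3) + 314·8 = 31)
  q = 2: r = 22, s = 2 − 2·(-3) = 8, t = -5 − 2·8 = -21  (check: 827·8 + 314·(-21) = 22)
  q = 1: r = 9, s = -3 − 1·8 = -11, t = 8 − 1·(-21) = 29  (check: 827·(-11) + 314·29 = 9)
  q = 2: r = 4, s = 8 − 2·(-11) = 30, t = -21 − 2·29 = -79  (check: 827·30 + 314·(-79) = 4)
  q = 2: r = 1, s = -11 − 2·30 = -71, t = 29 − 2·(-79) = 187  (check: 827·(-71) + 314·187 = 1)
The row with r = 1 (the gcd) gives the Bezout coefficients s = -71, t = 187.
Result: 827 · (-71) + 314 · (187) = 1.

gcd(827, 314) = 1; s = -71, t = 187 (check: 827·(-71) + 314·187 = 1).


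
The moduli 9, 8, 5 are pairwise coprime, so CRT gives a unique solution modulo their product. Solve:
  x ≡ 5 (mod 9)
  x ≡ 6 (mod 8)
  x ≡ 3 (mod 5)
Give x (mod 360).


Moduli 9, 8, 5 are pairwise coprime; by CRT there is a unique solution modulo M = 9 · 8 · 5 = 360.
Solve pairwise, accumulating the modulus:
  Start with x ≡ 5 (mod 9).
  Combine with x ≡ 6 (mod 8): since gcd(9, 8) = 1, we get a unique residue mod 72.
    Write x = 5 + 9·t and substitute into x ≡ 6 (mod 8): 9·t ≡ 6 − 5 = 1 (mod 8).
    Reduce coefficients mod 8: 1·t ≡ 1 (mod 8).
    So t ≡ 1 (mod 8).
    Then x = 5 + 9·1 = 14, valid modulo lcm(9, 8) = 72: x ≡ 14 (mod 72).
  Combine with x ≡ 3 (mod 5): since gcd(72, 5) = 1, we get a unique residue mod 360.
    Write x = 14 + 72·t and substitute into x ≡ 3 (mod 5): 72·t ≡ 3 − 14 = -11 (mod 5).
    Reduce coefficients mod 5: 2·t ≡ 4 (mod 5).
    The inverse of 2 mod 5 is 3 (since 2·3 = 6 = 1·5 + 1), so t ≡ 3·4 = 12 ≡ 2 (mod 5).
    Then x = 14 + 72·2 = 158, valid modulo lcm(72, 5) = 360: x ≡ 158 (mod 360).
Verify: 158 mod 9 = 5 ✓, 158 mod 8 = 6 ✓, 158 mod 5 = 3 ✓.

x ≡ 158 (mod 360).


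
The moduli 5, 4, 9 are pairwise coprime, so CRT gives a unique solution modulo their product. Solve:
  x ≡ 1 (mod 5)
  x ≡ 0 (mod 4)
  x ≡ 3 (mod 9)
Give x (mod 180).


Moduli 5, 4, 9 are pairwise coprime; by CRT there is a unique solution modulo M = 5 · 4 · 9 = 180.
Solve pairwise, accumulating the modulus:
  Start with x ≡ 1 (mod 5).
  Combine with x ≡ 0 (mod 4): since gcd(5, 4) = 1, we get a unique residue mod 20.
    Write x = 1 + 5·t and substitute into x ≡ 0 (mod 4): 5·t ≡ 0 − 1 = -1 (mod 4).
    Reduce coefficients mod 4: 1·t ≡ 3 (mod 4).
    So t ≡ 3 (mod 4).
    Then x = 1 + 5·3 = 16, valid modulo lcm(5, 4) = 20: x ≡ 16 (mod 20).
  Combine with x ≡ 3 (mod 9): since gcd(20, 9) = 1, we get a unique residue mod 180.
    Write x = 16 + 20·t and substitute into x ≡ 3 (mod 9): 20·t ≡ 3 − 16 = -13 (mod 9).
    Reduce coefficients mod 9: 2·t ≡ 5 (mod 9).
    The inverse of 2 mod 9 is 5 (since 2·5 = 10 = 1·9 + 1), so t ≡ 5·5 = 25 ≡ 7 (mod 9).
    Then x = 16 + 20·7 = 156, valid modulo lcm(20, 9) = 180: x ≡ 156 (mod 180).
Verify: 156 mod 5 = 1 ✓, 156 mod 4 = 0 ✓, 156 mod 9 = 3 ✓.

x ≡ 156 (mod 180).


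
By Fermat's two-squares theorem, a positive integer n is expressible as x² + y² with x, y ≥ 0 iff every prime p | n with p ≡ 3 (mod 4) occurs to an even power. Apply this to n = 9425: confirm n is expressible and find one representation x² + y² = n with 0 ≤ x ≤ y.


Step 1: Factor n = 9425 = 5^2 · 13 · 29.
Step 2: Check the mod-4 condition on each prime factor: 5 ≡ 1 (mod 4), exponent 2; 13 ≡ 1 (mod 4), exponent 1; 29 ≡ 1 (mod 4), exponent 1.
All primes ≡ 3 (mod 4) appear to even exponent (or don't appear), so by the two-squares theorem n IS expressible as a sum of two squares.
Step 3: Build a representation. Group n = k² · m with k = 5 and m = 13 · 29 = 377 (a product of primes ≡ 1 (mod 4)); a representation of m scales to one of n via (k·x)² + (k·y)² = k²(x² + y²). Each prime p ≡ 1 (mod 4) is itself a sum of two squares; find a² by testing p − a² for a perfect square:
  13: 13 − 1² = 12, 13 − 2² = 9 = 3² ⇒ 13 = 2² + 3².
  29: 29 − 1² = 28, 29 − 2² = 25 = 5² ⇒ 29 = 2² + 5².
  Combine using the Brahmagupta–Fibonacci identity (a² + b²)(c² + d²) = (ac − bd)² + (ad + bc)² = (ac + bd)² + (ad − bc)²:
  13 · 29 = 377: from (2² + 3²)(2² + 5²), take (2·2 − 3·5, 2·5 + 3·2) = (4 − 15, 10 + 6) = (-11, 16); dropping signs (only squares matter) gives (11, 16); check 11² + 16² = 121 + 256 = 377 ✓.
  Scale by k = 5: (5·11, 5·16) = (55, 80).
Step 4: Order so x ≤ y and verify: 55² + 80² = 3025 + 6400 = 9425 = n. ✓

n = 9425 = 55² + 80² (one valid representation with x ≤ y).


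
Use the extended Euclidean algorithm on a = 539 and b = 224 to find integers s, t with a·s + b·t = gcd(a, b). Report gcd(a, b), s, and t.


Euclidean algorithm on (539, 224) — divide until remainder is 0:
  539 = 2 · 224 + 91
  224 = 2 · 91 + 42
  91 = 2 · 42 + 7
  42 = 6 · 7 + 0
gcd(539, 224) = 7.
Track Bezout coefficients alongside the remainders: start with r₀ = 539 = a·1 + b·0 (s = 1, t = 0) and r₁ = 224 = a·0 + b·1 (s = 0, t = 1); each new remainder r_{k+1} = r_{k-1} − q_k·r_k inherits s_{k+1} = s_{k-1} − q_k·s_k, t_{k+1} = t_{k-1} − q_k·t_k, so r_k = a·s_k + b·t_k at every step:
  q = 2: r = 91, s = 1 − 2·0 = 1, t = 0 − 2·1 = -2  (check: 539·1 + 224·(-2) = 91)
  q = 2: r = 42, s = 0 − 2·1 = -2, t = 1 − 2·(-2) = 5  (check: 539·(-2) + 224·5 = 42)
  q = 2: r = 7, s = 1 − 2·(-2) = 5, t = -2 − 2·5 = -12  (check: 539·5 + 224·(-12) = 7)
The row with r = 7 (the gcd) gives the Bezout coefficients s = 5, t = -12.
Result: 539 · (5) + 224 · (-12) = 7.

gcd(539, 224) = 7; s = 5, t = -12 (check: 539·5 + 224·(-12) = 7).


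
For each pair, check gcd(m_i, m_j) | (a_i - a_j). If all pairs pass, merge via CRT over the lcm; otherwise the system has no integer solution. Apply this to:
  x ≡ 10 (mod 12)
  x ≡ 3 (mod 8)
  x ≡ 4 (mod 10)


Moduli 12, 8, 10 are not pairwise coprime, so CRT works modulo lcm(m_i) when all pairwise compatibility conditions hold.
Pairwise compatibility: gcd(m_i, m_j) must divide a_i - a_j for every pair.
Merge one congruence at a time:
  Start: x ≡ 10 (mod 12).
  Combine with x ≡ 3 (mod 8): gcd(12, 8) = 4, and 3 - 10 = -7 is NOT divisible by 4.
    ⇒ system is inconsistent (no integer solution).

No solution (the system is inconsistent).


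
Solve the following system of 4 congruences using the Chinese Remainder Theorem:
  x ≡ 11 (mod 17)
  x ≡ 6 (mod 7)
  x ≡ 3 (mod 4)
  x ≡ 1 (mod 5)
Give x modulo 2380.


Product of moduli M = 17 · 7 · 4 · 5 = 2380.
Merge one congruence at a time:
  Start: x ≡ 11 (mod 17).
  Combine with x ≡ 6 (mod 7); new modulus lcm = 119.
    Write x = 11 + 17·t and substitute into x ≡ 6 (mod 7): 17·t ≡ 6 − 11 = -5 (mod 7).
    Reduce coefficients mod 7: 3·t ≡ 2 (mod 7).
    The inverse of 3 mod 7 is 5 (since 3·5 = 15 = 2·7 + 1), so t ≡ 5·2 = 10 ≡ 3 (mod 7).
    Then x = 11 + 17·3 = 62, valid modulo lcm(17, 7) = 119: x ≡ 62 (mod 119).
  Combine with x ≡ 3 (mod 4); new modulus lcm = 476.
    Write x = 62 + 119·t and substitute into x ≡ 3 (mod 4): 119·t ≡ 3 − 62 = -59 (mod 4).
    Reduce coefficients mod 4: 3·t ≡ 1 (mod 4).
    The inverse of 3 mod 4 is 3 (since 3·3 = 9 = 2·4 + 1), so t ≡ 3·1 = 3 ≡ 3 (mod 4).
    Then x = 62 + 119·3 = 419, valid modulo lcm(119, 4) = 476: x ≡ 419 (mod 476).
  Combine with x ≡ 1 (mod 5); new modulus lcm = 2380.
    Write x = 419 + 476·t and substitute into x ≡ 1 (mod 5): 476·t ≡ 1 − 419 = -418 (mod 5).
    Reduce coefficients mod 5: 1·t ≡ 2 (mod 5).
    So t ≡ 2 (mod 5).
    Then x = 419 + 476·2 = 1371, valid modulo lcm(476, 5) = 2380: x ≡ 1371 (mod 2380).
Verify against each original: 1371 mod 17 = 11, 1371 mod 7 = 6, 1371 mod 4 = 3, 1371 mod 5 = 1.

x ≡ 1371 (mod 2380).


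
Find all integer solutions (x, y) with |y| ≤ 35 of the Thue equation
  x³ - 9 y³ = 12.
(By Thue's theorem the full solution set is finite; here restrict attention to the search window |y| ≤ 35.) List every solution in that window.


The equation is x³ - 9y³ = 12. For fixed y, x³ = 9·y³ + 12, so a solution requires the RHS to be a perfect cube.
Strategy: iterate y from -35 to 35, compute RHS = 9·y³ + 12, and check whether it is a (positive or negative) perfect cube.
Check small values of y:
  y = 0: RHS = 12 is not a perfect cube.
  y = 1: RHS = 21 is not a perfect cube.
  y = -1: RHS = 3 is not a perfect cube.
  y = 2: RHS = 84 is not a perfect cube.
  y = -2: RHS = -60 is not a perfect cube.
  y = 3: RHS = 255 is not a perfect cube.
  y = -3: RHS = -231 is not a perfect cube.
Continuing the search up to |y| = 35 finds no solutions either.
No (x, y) in the scanned range satisfies the equation.

No integer solutions with |y| ≤ 35.


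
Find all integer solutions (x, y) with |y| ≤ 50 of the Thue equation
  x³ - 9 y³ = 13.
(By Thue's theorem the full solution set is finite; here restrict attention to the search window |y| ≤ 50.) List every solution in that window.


The equation is x³ - 9y³ = 13. For fixed y, x³ = 9·y³ + 13, so a solution requires the RHS to be a perfect cube.
Strategy: iterate y from -50 to 50, compute RHS = 9·y³ + 13, and check whether it is a (positive or negative) perfect cube.
Check small values of y:
  y = 0: RHS = 13 is not a perfect cube.
  y = 1: RHS = 22 is not a perfect cube.
  y = -1: RHS = 4 is not a perfect cube.
  y = 2: RHS = 85 is not a perfect cube.
  y = -2: RHS = -59 is not a perfect cube.
  y = 3: RHS = 256 is not a perfect cube.
  y = -3: RHS = -230 is not a perfect cube.
Continuing the search up to |y| = 50 finds no solutions either.
No (x, y) in the scanned range satisfies the equation.

No integer solutions with |y| ≤ 50.


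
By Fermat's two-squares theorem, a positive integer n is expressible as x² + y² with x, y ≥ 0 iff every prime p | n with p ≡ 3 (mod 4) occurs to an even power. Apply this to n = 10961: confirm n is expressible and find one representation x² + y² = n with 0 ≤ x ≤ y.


Step 1: Factor n = 10961 = 97 · 113.
Step 2: Check the mod-4 condition on each prime factor: 97 ≡ 1 (mod 4), exponent 1; 113 ≡ 1 (mod 4), exponent 1.
All primes ≡ 3 (mod 4) appear to even exponent (or don't appear), so by the two-squares theorem n IS expressible as a sum of two squares.
Step 3: Build a representation. Here n = 97 · 113 is a product of primes ≡ 1 (mod 4). Each prime p ≡ 1 (mod 4) is itself a sum of two squares; find a² by testing p − a² for a perfect square:
  97: 97 − 1² = 96, 97 − 2² = 93, 97 − 3² = 88, 97 − 4² = 81 = 9² ⇒ 97 = 4² + 9².
  113: 113 − 1² = 112, 113 − 2² = 109, 113 − 3² = 104, 113 − 4² = 97, 113 − 5² = 88, 113 − 6² = 77, 113 − 7² = 64 = 8² ⇒ 113 = 7² + 8².
  Combine using the Brahmagupta–Fibonacci identity (a² + b²)(c² + d²) = (ac − bd)² + (ad + bc)² = (ac + bd)² + (ad − bc)²:
  97 · 113 = 10961: from (4² + 9²)(7² + 8²), take (4·7 − 9·8, 4·8 + 9·7) = (28 − 72, 32 + 63) = (-44, 95); dropping signs (only squares matter) gives (44, 95); check 44² + 95² = 1936 + 9025 = 10961 ✓.
Step 4: Order so x ≤ y and verify: 44² + 95² = 1936 + 9025 = 10961 = n. ✓

n = 10961 = 44² + 95² (one valid representation with x ≤ y).


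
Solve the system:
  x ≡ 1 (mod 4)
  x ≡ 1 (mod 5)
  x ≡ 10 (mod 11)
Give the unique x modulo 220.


Moduli 4, 5, 11 are pairwise coprime; by CRT there is a unique solution modulo M = 4 · 5 · 11 = 220.
Solve pairwise, accumulating the modulus:
  Start with x ≡ 1 (mod 4).
  Combine with x ≡ 1 (mod 5): since gcd(4, 5) = 1, we get a unique residue mod 20.
    Write x = 1 + 4·t and substitute into x ≡ 1 (mod 5): 4·t ≡ 1 − 1 = 0 (mod 5).
    The inverse of 4 mod 5 is 4 (since 4·4 = 16 = 3·5 + 1), so t ≡ 4·0 = 0 ≡ 0 (mod 5).
    Then x = 1 + 4·0 = 1, valid modulo lcm(4, 5) = 20: x ≡ 1 (mod 20).
  Combine with x ≡ 10 (mod 11): since gcd(20, 11) = 1, we get a unique residue mod 220.
    Write x = 1 + 20·t and substitute into x ≡ 10 (mod 11): 20·t ≡ 10 − 1 = 9 (mod 11).
    Reduce coefficients mod 11: 9·t ≡ 9 (mod 11).
    The inverse of 9 mod 11 is 5 (since 9·5 = 45 = 4·11 + 1), so t ≡ 5·9 = 45 ≡ 1 (mod 11).
    Then x = 1 + 20·1 = 21, valid modulo lcm(20, 11) = 220: x ≡ 21 (mod 220).
Verify: 21 mod 4 = 1 ✓, 21 mod 5 = 1 ✓, 21 mod 11 = 10 ✓.

x ≡ 21 (mod 220).


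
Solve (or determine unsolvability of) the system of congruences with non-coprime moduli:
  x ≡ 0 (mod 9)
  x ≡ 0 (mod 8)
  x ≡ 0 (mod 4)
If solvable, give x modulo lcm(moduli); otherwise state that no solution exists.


Moduli 9, 8, 4 are not pairwise coprime, so CRT works modulo lcm(m_i) when all pairwise compatibility conditions hold.
Pairwise compatibility: gcd(m_i, m_j) must divide a_i - a_j for every pair.
Merge one congruence at a time:
  Start: x ≡ 0 (mod 9).
  Combine with x ≡ 0 (mod 8): gcd(9, 8) = 1; 0 - 0 = 0, which IS divisible by 1, so compatible.
    Write x = 0 + 9·t and substitute into x ≡ 0 (mod 8): 9·t ≡ 0 − 0 = 0 (mod 8).
    Reduce coefficients mod 8: 1·t ≡ 0 (mod 8).
    So t ≡ 0 (mod 8).
    Then x = 0 + 9·0 = 0, valid modulo lcm(9, 8) = 72: x ≡ 0 (mod 72).
  Combine with x ≡ 0 (mod 4): gcd(72, 4) = 4; 0 - 0 = 0, which IS divisible by 4, so compatible.
    Write x = 0 + 72·t and substitute into x ≡ 0 (mod 4): 72·t ≡ 0 − 0 = 0 (mod 4).
    Divide the congruence (and modulus) by g = 4: 18·t ≡ 0 (mod 1).
    Modulo 1 every t works; take t = 0.
    Then x = 0 + 72·0 = 0, valid modulo lcm(72, 4) = 72: x ≡ 0 (mod 72).
Verify: 0 mod 9 = 0, 0 mod 8 = 0, 0 mod 4 = 0.

x ≡ 0 (mod 72).


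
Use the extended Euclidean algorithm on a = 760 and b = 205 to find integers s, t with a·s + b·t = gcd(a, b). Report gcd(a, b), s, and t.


Euclidean algorithm on (760, 205) — divide until remainder is 0:
  760 = 3 · 205 + 145
  205 = 1 · 145 + 60
  145 = 2 · 60 + 25
  60 = 2 · 25 + 10
  25 = 2 · 10 + 5
  10 = 2 · 5 + 0
gcd(760, 205) = 5.
Track Bezout coefficients alongside the remainders: start with r₀ = 760 = a·1 + b·0 (s = 1, t = 0) and r₁ = 205 = a·0 + b·1 (s = 0, t = 1); each new remainder r_{k+1} = r_{k-1} − q_k·r_k inherits s_{k+1} = s_{k-1} − q_k·s_k, t_{k+1} = t_{k-1} − q_k·t_k, so r_k = a·s_k + b·t_k at every step:
  q = 3: r = 145, s = 1 − 3·0 = 1, t = 0 − 3·1 = -3  (check: 760·1 + 205·(-3) = 145)
  q = 1: r = 60, s = 0 − 1·1 = -1, t = 1 − 1·(-3) = 4  (check: 760·(-1) + 205·4 = 60)
  q = 2: r = 25, s = 1 − 2·(-1) = 3, t = -3 − 2·4 = -11  (check: 760·3 + 205·(-11) = 25)
  q = 2: r = 10, s = -1 − 2·3 = -7, t = 4 − 2·(-11) = 26  (check: 760·(-7) + 205·26 = 10)
  q = 2: r = 5, s = 3 − 2·(-7) = 17, t = -11 − 2·26 = -63  (check: 760·17 + 205·(-63) = 5)
The row with r = 5 (the gcd) gives the Bezout coefficients s = 17, t = -63.
Result: 760 · (17) + 205 · (-63) = 5.

gcd(760, 205) = 5; s = 17, t = -63 (check: 760·17 + 205·(-63) = 5).


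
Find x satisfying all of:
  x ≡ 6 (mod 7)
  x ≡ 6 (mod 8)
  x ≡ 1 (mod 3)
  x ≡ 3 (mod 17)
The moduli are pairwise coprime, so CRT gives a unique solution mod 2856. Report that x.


Product of moduli M = 7 · 8 · 3 · 17 = 2856.
Merge one congruence at a time:
  Start: x ≡ 6 (mod 7).
  Combine with x ≡ 6 (mod 8); new modulus lcm = 56.
    Write x = 6 + 7·t and substitute into x ≡ 6 (mod 8): 7·t ≡ 6 − 6 = 0 (mod 8).
    The inverse of 7 mod 8 is 7 (since 7·7 = 49 = 6·8 + 1), so t ≡ 7·0 = 0 ≡ 0 (mod 8).
    Then x = 6 + 7·0 = 6, valid modulo lcm(7, 8) = 56: x ≡ 6 (mod 56).
  Combine with x ≡ 1 (mod 3); new modulus lcm = 168.
    Write x = 6 + 56·t and substitute into x ≡ 1 (mod 3): 56·t ≡ 1 − 6 = -5 (mod 3).
    Reduce coefficients mod 3: 2·t ≡ 1 (mod 3).
    The inverse of 2 mod 3 is 2 (since 2·2 = 4 = 1·3 + 1), so t ≡ 2·1 = 2 ≡ 2 (mod 3).
    Then x = 6 + 56·2 = 118, valid modulo lcm(56, 3) = 168: x ≡ 118 (mod 168).
  Combine with x ≡ 3 (mod 17); new modulus lcm = 2856.
    Write x = 118 + 168·t and substitute into x ≡ 3 (mod 17): 168·t ≡ 3 − 118 = -115 (mod 17).
    Reduce coefficients mod 17: 15·t ≡ 4 (mod 17).
    The inverse of 15 mod 17 is 8 (since 15·8 = 120 = 7·17 + 1), so t ≡ 8·4 = 32 ≡ 15 (mod 17).
    Then x = 118 + 168·15 = 2638, valid modulo lcm(168, 17) = 2856: x ≡ 2638 (mod 2856).
Verify against each original: 2638 mod 7 = 6, 2638 mod 8 = 6, 2638 mod 3 = 1, 2638 mod 17 = 3.

x ≡ 2638 (mod 2856).


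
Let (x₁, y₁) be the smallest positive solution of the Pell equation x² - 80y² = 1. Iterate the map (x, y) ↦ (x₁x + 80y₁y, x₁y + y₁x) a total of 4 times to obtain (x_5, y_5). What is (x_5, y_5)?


Step 1: Find the fundamental solution (x₁, y₁) of x² - 80y² = 1.
  Expand √80 as a continued fraction. a₀ = ⌊√80⌋ = 8; iterate m_{k+1} = d_k·a_k − m_k, d_{k+1} = (80 − m_{k+1}²)/d_k, a_{k+1} = ⌊(a₀ + m_{k+1})/d_{k+1}⌋ (starting m₀ = 0, d₀ = 1), with convergents p_k = a_k·p_{k-1} + p_{k-2}, q_k = a_k·q_{k-1} + q_{k-2} (p₋₁ = 1, q₋₁ = 0):
  k = 0: a₀ = 8; p₀/q₀ = 8/1; p₀² − 80·q₀² = 64 − 80 = -16.
  k = 1: m = 8, d = 16, a = ⌊(8 + 8)/16⌋ = 1; p/q = (1·8 + 1)/(1·1 + 0) = 9/1; p² − 80·q² = 81 − 80 = 1.
  The first convergent with p² − 80·q² = 1 gives the fundamental solution (x₁, y₁) = (9, 1).
Step 2: Apply the recurrence (x_{n+1}, y_{n+1}) = (x₁x_n + 80y₁y_n, x₁y_n + y₁x_n) repeatedly.
  From (x_1, y_1) = (9, 1): x_2 = 9·9 + 80·1·1 = 161; y_2 = 9·1 + 1·9 = 18.
  From (x_2, y_2) = (161, 18): x_3 = 9·161 + 80·1·18 = 2889; y_3 = 9·18 + 1·161 = 323.
  From (x_3, y_3) = (2889, 323): x_4 = 9·2889 + 80·1·323 = 51841; y_4 = 9·323 + 1·2889 = 5796.
  From (x_4, y_4) = (51841, 5796): x_5 = 9·51841 + 80·1·5796 = 930249; y_5 = 9·5796 + 1·51841 = 104005.
Step 3: Verify x_5² - 80·y_5² = 865363202001 - 865363202000 = 1 (should be 1). ✓

(x_1, y_1) = (9, 1); (x_5, y_5) = (930249, 104005).


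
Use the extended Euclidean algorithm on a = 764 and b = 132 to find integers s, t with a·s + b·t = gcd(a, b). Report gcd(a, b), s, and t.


Euclidean algorithm on (764, 132) — divide until remainder is 0:
  764 = 5 · 132 + 104
  132 = 1 · 104 + 28
  104 = 3 · 28 + 20
  28 = 1 · 20 + 8
  20 = 2 · 8 + 4
  8 = 2 · 4 + 0
gcd(764, 132) = 4.
Track Bezout coefficients alongside the remainders: start with r₀ = 764 = a·1 + b·0 (s = 1, t = 0) and r₁ = 132 = a·0 + b·1 (s = 0, t = 1); each new remainder r_{k+1} = r_{k-1} − q_k·r_k inherits s_{k+1} = s_{k-1} − q_k·s_k, t_{k+1} = t_{k-1} − q_k·t_k, so r_k = a·s_k + b·t_k at every step:
  q = 5: r = 104, s = 1 − 5·0 = 1, t = 0 − 5·1 = -5  (check: 764·1 + 132·(-5) = 104)
  q = 1: r = 28, s = 0 − 1·1 = -1, t = 1 − 1·(-5) = 6  (check: 764·(-1) + 132·6 = 28)
  q = 3: r = 20, s = 1 − 3·(-1) = 4, t = -5 − 3·6 = -23  (check: 764·4 + 132·(-23) = 20)
  q = 1: r = 8, s = -1 − 1·4 = -5, t = 6 − 1·(-23) = 29  (check: 764·(-5) + 132·29 = 8)
  q = 2: r = 4, s = 4 − 2·(-5) = 14, t = -23 − 2·29 = -81  (check: 764·14 + 132·(-81) = 4)
The row with r = 4 (the gcd) gives the Bezout coefficients s = 14, t = -81.
Result: 764 · (14) + 132 · (-81) = 4.

gcd(764, 132) = 4; s = 14, t = -81 (check: 764·14 + 132·(-81) = 4).


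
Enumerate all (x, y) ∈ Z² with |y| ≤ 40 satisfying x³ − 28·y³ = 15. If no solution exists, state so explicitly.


The equation is x³ - 28y³ = 15. For fixed y, x³ = 28·y³ + 15, so a solution requires the RHS to be a perfect cube.
Strategy: iterate y from -40 to 40, compute RHS = 28·y³ + 15, and check whether it is a (positive or negative) perfect cube.
Check small values of y:
  y = 0: RHS = 15 is not a perfect cube.
  y = 1: RHS = 43 is not a perfect cube.
  y = -1: RHS = -13 is not a perfect cube.
  y = 2: RHS = 239 is not a perfect cube.
  y = -2: RHS = -209 is not a perfect cube.
  y = 3: RHS = 771 is not a perfect cube.
  y = -3: RHS = -741 is not a perfect cube.
Continuing the search up to |y| = 40 finds no solutions either.
No (x, y) in the scanned range satisfies the equation.

No integer solutions with |y| ≤ 40.


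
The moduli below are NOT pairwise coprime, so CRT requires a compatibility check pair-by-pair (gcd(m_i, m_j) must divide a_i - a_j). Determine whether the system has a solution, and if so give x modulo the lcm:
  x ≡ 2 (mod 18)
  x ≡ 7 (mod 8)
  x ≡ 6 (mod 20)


Moduli 18, 8, 20 are not pairwise coprime, so CRT works modulo lcm(m_i) when all pairwise compatibility conditions hold.
Pairwise compatibility: gcd(m_i, m_j) must divide a_i - a_j for every pair.
Merge one congruence at a time:
  Start: x ≡ 2 (mod 18).
  Combine with x ≡ 7 (mod 8): gcd(18, 8) = 2, and 7 - 2 = 5 is NOT divisible by 2.
    ⇒ system is inconsistent (no integer solution).

No solution (the system is inconsistent).


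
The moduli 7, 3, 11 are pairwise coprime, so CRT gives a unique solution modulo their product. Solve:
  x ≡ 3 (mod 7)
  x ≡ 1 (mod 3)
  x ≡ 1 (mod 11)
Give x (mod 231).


Moduli 7, 3, 11 are pairwise coprime; by CRT there is a unique solution modulo M = 7 · 3 · 11 = 231.
Solve pairwise, accumulating the modulus:
  Start with x ≡ 3 (mod 7).
  Combine with x ≡ 1 (mod 3): since gcd(7, 3) = 1, we get a unique residue mod 21.
    Write x = 3 + 7·t and substitute into x ≡ 1 (mod 3): 7·t ≡ 1 − 3 = -2 (mod 3).
    Reduce coefficients mod 3: 1·t ≡ 1 (mod 3).
    So t ≡ 1 (mod 3).
    Then x = 3 + 7·1 = 10, valid modulo lcm(7, 3) = 21: x ≡ 10 (mod 21).
  Combine with x ≡ 1 (mod 11): since gcd(21, 11) = 1, we get a unique residue mod 231.
    Write x = 10 + 21·t and substitute into x ≡ 1 (mod 11): 21·t ≡ 1 − 10 = -9 (mod 11).
    Reduce coefficients mod 11: 10·t ≡ 2 (mod 11).
    The inverse of 10 mod 11 is 10 (since 10·10 = 100 = 9·11 + 1), so t ≡ 10·2 = 20 ≡ 9 (mod 11).
    Then x = 10 + 21·9 = 199, valid modulo lcm(21, 11) = 231: x ≡ 199 (mod 231).
Verify: 199 mod 7 = 3 ✓, 199 mod 3 = 1 ✓, 199 mod 11 = 1 ✓.

x ≡ 199 (mod 231).


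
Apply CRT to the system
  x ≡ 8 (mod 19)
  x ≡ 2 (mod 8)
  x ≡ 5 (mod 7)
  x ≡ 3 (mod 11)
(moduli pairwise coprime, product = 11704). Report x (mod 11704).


Product of moduli M = 19 · 8 · 7 · 11 = 11704.
Merge one congruence at a time:
  Start: x ≡ 8 (mod 19).
  Combine with x ≡ 2 (mod 8); new modulus lcm = 152.
    Write x = 8 + 19·t and substitute into x ≡ 2 (mod 8): 19·t ≡ 2 − 8 = -6 (mod 8).
    Reduce coefficients mod 8: 3·t ≡ 2 (mod 8).
    The inverse of 3 mod 8 is 3 (since 3·3 = 9 = 1·8 + 1), so t ≡ 3·2 = 6 ≡ 6 (mod 8).
    Then x = 8 + 19·6 = 122, valid modulo lcm(19, 8) = 152: x ≡ 122 (mod 152).
  Combine with x ≡ 5 (mod 7); new modulus lcm = 1064.
    Write x = 122 + 152·t and substitute into x ≡ 5 (mod 7): 152·t ≡ 5 − 122 = -117 (mod 7).
    Reduce coefficients mod 7: 5·t ≡ 2 (mod 7).
    The inverse of 5 mod 7 is 3 (since 5·3 = 15 = 2·7 + 1), so t ≡ 3·2 = 6 ≡ 6 (mod 7).
    Then x = 122 + 152·6 = 1034, valid modulo lcm(152, 7) = 1064: x ≡ 1034 (mod 1064).
  Combine with x ≡ 3 (mod 11); new modulus lcm = 11704.
    Write x = 1034 + 1064·t and substitute into x ≡ 3 (mod 11): 1064·t ≡ 3 − 1034 = -1031 (mod 11).
    Reduce coefficients mod 11: 8·t ≡ 3 (mod 11).
    The inverse of 8 mod 11 is 7 (since 8·7 = 56 = 5·11 + 1), so t ≡ 7·3 = 21 ≡ 10 (mod 11).
    Then x = 1034 + 1064·10 = 11674, valid modulo lcm(1064, 11) = 11704: x ≡ 11674 (mod 11704).
Verify against each original: 11674 mod 19 = 8, 11674 mod 8 = 2, 11674 mod 7 = 5, 11674 mod 11 = 3.

x ≡ 11674 (mod 11704).


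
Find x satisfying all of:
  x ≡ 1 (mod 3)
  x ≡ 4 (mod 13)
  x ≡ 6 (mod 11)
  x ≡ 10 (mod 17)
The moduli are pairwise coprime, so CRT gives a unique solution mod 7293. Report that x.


Product of moduli M = 3 · 13 · 11 · 17 = 7293.
Merge one congruence at a time:
  Start: x ≡ 1 (mod 3).
  Combine with x ≡ 4 (mod 13); new modulus lcm = 39.
    Write x = 1 + 3·t and substitute into x ≡ 4 (mod 13): 3·t ≡ 4 − 1 = 3 (mod 13).
    The inverse of 3 mod 13 is 9 (since 3·9 = 27 = 2·13 + 1), so t ≡ 9·3 = 27 ≡ 1 (mod 13).
    Then x = 1 + 3·1 = 4, valid modulo lcm(3, 13) = 39: x ≡ 4 (mod 39).
  Combine with x ≡ 6 (mod 11); new modulus lcm = 429.
    Write x = 4 + 39·t and substitute into x ≡ 6 (mod 11): 39·t ≡ 6 − 4 = 2 (mod 11).
    Reduce coefficients mod 11: 6·t ≡ 2 (mod 11).
    The inverse of 6 mod 11 is 2 (since 6·2 = 12 = 1·11 + 1), so t ≡ 2·2 = 4 ≡ 4 (mod 11).
    Then x = 4 + 39·4 = 160, valid modulo lcm(39, 11) = 429: x ≡ 160 (mod 429).
  Combine with x ≡ 10 (mod 17); new modulus lcm = 7293.
    Write x = 160 + 429·t and substitute into x ≡ 10 (mod 17): 429·t ≡ 10 − 160 = -150 (mod 17).
    Reduce coefficients mod 17: 4·t ≡ 3 (mod 17).
    The inverse of 4 mod 17 is 13 (since 4·13 = 52 = 3·17 + 1), so t ≡ 13·3 = 39 ≡ 5 (mod 17).
    Then x = 160 + 429·5 = 2305, valid modulo lcm(429, 17) = 7293: x ≡ 2305 (mod 7293).
Verify against each original: 2305 mod 3 = 1, 2305 mod 13 = 4, 2305 mod 11 = 6, 2305 mod 17 = 10.

x ≡ 2305 (mod 7293).
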